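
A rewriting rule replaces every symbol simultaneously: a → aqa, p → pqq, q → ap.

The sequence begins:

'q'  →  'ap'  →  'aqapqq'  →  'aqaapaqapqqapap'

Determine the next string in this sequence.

Replace each of the 15 characters of aqaapaqapqqapap in place — aqa ap aqa aqa pqq aqa ap aqa pqq ap ap aqa pqq aqa pqq — and concatenate.

aqaapaqaaqapqqaqaapaqapqqapapaqapqqaqapqq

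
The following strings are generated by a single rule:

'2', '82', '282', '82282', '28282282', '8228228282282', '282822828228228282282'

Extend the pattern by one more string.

This is a Fibonacci-style word recurrence s(k) = s(k−2)·s(k−1): e.g. 2·82 = 282.
Continuing: 8228228282282 · 282822828228228282282 gives term 8.

8228228282282282822828228228282282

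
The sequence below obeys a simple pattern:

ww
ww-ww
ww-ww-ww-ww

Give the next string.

Every step duplicates the string with '-' between the halves.
Doubling ww-ww-ww-ww with '-' between the halves:

ww-ww-ww-ww-ww-ww-ww-ww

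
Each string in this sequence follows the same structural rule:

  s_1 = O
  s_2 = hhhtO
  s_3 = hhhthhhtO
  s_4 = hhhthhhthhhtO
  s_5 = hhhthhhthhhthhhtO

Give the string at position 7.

Every step adds hhht at the front: s(k+1) = hhht·s(k).
From hhhthhhthhhthhhtO, 2 further steps: hhhthhhthhhthhhtO → hhhthhhthhhthhhthhhtO → (answer).

hhhthhhthhhthhhthhhthhhtO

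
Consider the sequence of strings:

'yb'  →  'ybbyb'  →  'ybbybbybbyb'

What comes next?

Each string is two copies of the previous one joined by 'b'.
Doubling ybbybbybbyb with 'b' between the halves:

ybbybbybbybbybbybbybbyb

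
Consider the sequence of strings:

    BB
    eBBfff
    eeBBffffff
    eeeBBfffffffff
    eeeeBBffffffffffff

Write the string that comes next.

s(k+1) = e·s(k)·fff, so each term gains e as a prefix and fff as a suffix.
Applying this once more to eeeeBBffffffffffff:

eeeeeBBfffffffffffffff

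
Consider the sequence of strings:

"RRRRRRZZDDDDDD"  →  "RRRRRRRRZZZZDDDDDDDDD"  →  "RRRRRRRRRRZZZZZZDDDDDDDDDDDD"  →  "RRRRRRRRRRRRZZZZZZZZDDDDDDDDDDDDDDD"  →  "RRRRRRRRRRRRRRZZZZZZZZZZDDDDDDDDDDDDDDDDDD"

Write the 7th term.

The n-th term is 2n+2 R's then 2n-2 Z's then 3n D's, where the shown terms are n = 2, 3, 4, 5, 6.
Setting n = 8 gives 18, 14, 24 characters in each block.

RRRRRRRRRRRRRRRRRRZZZZZZZZZZZZZZDDDDDDDDDDDDDDDDDDDDDDDD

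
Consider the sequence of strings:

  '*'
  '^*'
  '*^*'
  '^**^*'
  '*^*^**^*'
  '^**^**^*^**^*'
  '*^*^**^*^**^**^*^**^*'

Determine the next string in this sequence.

^**^**^*^**^**^*^**^*^**^**^*^**^*

Each term (from the third on) is the two preceding terms concatenated in order: term 3 = *·^* = *^*.
Continuing: ^**^**^*^**^* · *^*^**^*^**^**^*^**^* gives term 8.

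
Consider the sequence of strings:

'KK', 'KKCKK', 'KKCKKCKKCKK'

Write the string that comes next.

KKCKKCKKCKKCKKCKKCKKCKK

Each string is two copies of the previous one joined by 'C'.
So the next term is two copies of KKCKKCKKCKK with 'C' between the halves.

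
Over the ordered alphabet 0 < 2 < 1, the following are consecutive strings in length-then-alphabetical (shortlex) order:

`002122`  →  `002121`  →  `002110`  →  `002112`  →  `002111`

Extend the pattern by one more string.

001000

Treat 002111 as a base-3 numeral over the given alphabet and add one, carrying through any trailing 1's.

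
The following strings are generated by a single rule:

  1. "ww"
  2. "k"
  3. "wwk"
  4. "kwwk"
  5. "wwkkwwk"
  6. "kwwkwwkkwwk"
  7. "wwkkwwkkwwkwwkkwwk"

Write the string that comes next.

This is a Fibonacci-style word recurrence s(k) = s(k−2)·s(k−1): e.g. ww·k = wwk.
So term 8 is kwwkwwkkwwk·wwkkwwkkwwkwwkkwwk.

kwwkwwkkwwkwwkkwwkkwwkwwkkwwk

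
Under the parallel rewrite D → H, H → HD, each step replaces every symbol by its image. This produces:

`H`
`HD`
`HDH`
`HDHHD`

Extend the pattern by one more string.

HDHHDHDH

Rewriting each symbol of HDHHD: H→HD, D→H, H→HD, H→HD, D→H, which concatenates to HD H HD HD H.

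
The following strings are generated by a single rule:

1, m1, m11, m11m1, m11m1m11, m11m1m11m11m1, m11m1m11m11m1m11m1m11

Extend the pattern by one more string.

m11m1m11m11m1m11m1m11m11m1m11m11m1

This is a Fibonacci-style word recurrence s(k) = s(k−1)·s(k−2): e.g. m1·1 = m11.
So term 8 is m11m1m11m11m1m11m1m11·m11m1m11m11m1.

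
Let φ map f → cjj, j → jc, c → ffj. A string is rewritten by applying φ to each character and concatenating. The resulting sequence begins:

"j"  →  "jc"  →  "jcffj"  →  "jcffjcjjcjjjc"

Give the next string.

jcffjcjjcjjjcffjjcjcffjjcjcjcffj

Applying the rule to each of the 13 symbols of jcffjcjjcjjjc gives the pieces jc ffj cjj cjj jc ffj jc jc ffj jc jc jc ffj, which concatenate to the answer.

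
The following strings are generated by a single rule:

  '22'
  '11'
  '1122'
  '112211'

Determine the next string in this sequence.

1122111122

This is a Fibonacci-style word recurrence s(k) = s(k−1)·s(k−2): e.g. 11·22 = 1122.
So term 5 is 112211·1122.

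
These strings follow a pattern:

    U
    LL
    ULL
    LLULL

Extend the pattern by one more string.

Each term (from the third on) is the two preceding terms concatenated in order: term 3 = U·LL = ULL.
So term 5 is ULL·LLULL.

ULLLLULL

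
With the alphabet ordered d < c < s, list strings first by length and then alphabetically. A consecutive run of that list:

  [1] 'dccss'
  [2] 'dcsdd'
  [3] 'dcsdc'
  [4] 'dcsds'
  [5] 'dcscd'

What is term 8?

dcssd

Stepping forward 3 times from dcscd: dcscd → dcscc → dcscs, then the target.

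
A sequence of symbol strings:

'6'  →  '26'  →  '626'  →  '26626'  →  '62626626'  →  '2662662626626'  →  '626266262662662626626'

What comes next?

2662662626626626266262662662626626

Each term (from the third on) is the two preceding terms concatenated in order: term 3 = 6·26 = 626.
The next term joins 2662662626626 and 626266262662662626626.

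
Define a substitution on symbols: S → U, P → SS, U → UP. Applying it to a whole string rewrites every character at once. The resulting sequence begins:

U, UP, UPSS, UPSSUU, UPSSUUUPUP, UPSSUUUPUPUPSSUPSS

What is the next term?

UPSSUUUPUPUPSSUPSSUPSSUUUPSSUU

φ(UPSSUUUPUPUPSSUPSS) expands symbol-by-symbol to UP SS U U UP UP UP SS UP SS UP SS U U UP SS U U; joining the 18 pieces gives the next term.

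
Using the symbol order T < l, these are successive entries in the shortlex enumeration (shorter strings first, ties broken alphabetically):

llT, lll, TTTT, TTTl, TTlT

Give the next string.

TTll

Find the rightmost character of TTlT below l, bump it to the next letter, and reset everything to its right to T.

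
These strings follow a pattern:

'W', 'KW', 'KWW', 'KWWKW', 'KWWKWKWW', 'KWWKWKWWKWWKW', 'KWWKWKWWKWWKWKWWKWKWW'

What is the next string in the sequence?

This is a Fibonacci-style word recurrence s(k) = s(k−1)·s(k−2): e.g. KW·W = KWW.
The next term joins KWWKWKWWKWWKWKWWKWKWW and KWWKWKWWKWWKW.

KWWKWKWWKWWKWKWWKWKWWKWWKWKWWKWWKW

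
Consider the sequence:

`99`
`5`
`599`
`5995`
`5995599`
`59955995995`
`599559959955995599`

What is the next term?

59955995995599559959955995995

This is a Fibonacci-style word recurrence s(k) = s(k−1)·s(k−2): e.g. 5·99 = 599.
Continuing: 599559959955995599 · 59955995995 gives term 8.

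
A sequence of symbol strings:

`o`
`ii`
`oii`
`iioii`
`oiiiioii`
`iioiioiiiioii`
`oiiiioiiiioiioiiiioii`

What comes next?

Each term (from the third on) is the two preceding terms concatenated in order: term 3 = o·ii = oii.
Continuing: iioiioiiiioii · oiiiioiiiioiioiiiioii gives term 8.

iioiioiiiioiioiiiioiiiioiioiiiioii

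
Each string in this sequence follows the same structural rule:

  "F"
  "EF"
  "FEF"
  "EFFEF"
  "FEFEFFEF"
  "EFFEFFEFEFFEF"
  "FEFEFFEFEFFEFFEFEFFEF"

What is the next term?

EFFEFFEFEFFEFFEFEFFEFEFFEFFEFEFFEF

Each term (from the third on) is the two preceding terms concatenated in order: term 3 = F·EF = FEF.
So term 8 is EFFEFFEFEFFEF·FEFEFFEFEFFEFFEFEFFEF.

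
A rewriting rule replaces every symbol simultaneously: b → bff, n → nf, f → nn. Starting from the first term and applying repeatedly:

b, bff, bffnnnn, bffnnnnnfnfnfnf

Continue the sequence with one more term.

bffnnnnnfnfnfnfnfnnnfnnnfnnnfnn

Applying the rule to each of the 15 symbols of bffnnnnnfnfnfnf gives the pieces bff nn nn nf nf nf nf nf nn nf nn nf nn nf nn, which concatenate to the answer.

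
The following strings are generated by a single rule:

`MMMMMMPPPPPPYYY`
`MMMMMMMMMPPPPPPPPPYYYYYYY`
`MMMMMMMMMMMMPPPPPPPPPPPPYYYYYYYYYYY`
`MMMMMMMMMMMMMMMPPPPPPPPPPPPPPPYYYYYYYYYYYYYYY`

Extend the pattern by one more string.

Reading off run lengths: M runs 6, 9, 12, 15; P runs 6, 9, 12, 15; Y runs 3, 7, 11, 15 — each is linear in n (n = 1, 2, …).
Setting n = 5 gives 18, 18, 19 characters in each block.

MMMMMMMMMMMMMMMMMMPPPPPPPPPPPPPPPPPPYYYYYYYYYYYYYYYYYYY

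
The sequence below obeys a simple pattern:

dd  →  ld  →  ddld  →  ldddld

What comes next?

From term 3 onward, concatenate the second-to-last term with the last: dd·ld = ddld, ld·ddld = ldddld, …
So term 5 is ddld·ldddld.

ddldldddld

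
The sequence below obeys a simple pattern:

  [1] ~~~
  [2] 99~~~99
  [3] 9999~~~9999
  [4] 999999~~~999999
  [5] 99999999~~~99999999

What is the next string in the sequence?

Each term wraps the previous one in 99 on the left and 99 on the right.
One more step from 99999999~~~99999999 gives the answer.

9999999999~~~9999999999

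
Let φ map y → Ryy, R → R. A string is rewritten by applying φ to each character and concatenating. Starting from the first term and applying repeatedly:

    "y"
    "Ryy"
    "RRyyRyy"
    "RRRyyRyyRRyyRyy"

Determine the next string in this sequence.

RRRRyyRyyRRyyRyyRRRyyRyyRRyyRyy

Applying the rule to each of the 15 symbols of RRRyyRyyRRyyRyy gives the pieces R R R Ryy Ryy R Ryy Ryy R R Ryy Ryy R Ryy Ryy, which concatenate to the answer.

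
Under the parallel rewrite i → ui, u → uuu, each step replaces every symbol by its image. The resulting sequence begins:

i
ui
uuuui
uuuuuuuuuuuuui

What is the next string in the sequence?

uuuuuuuuuuuuuuuuuuuuuuuuuuuuuuuuuuuuuuuui

Replace each of the 14 characters of uuuuuuuuuuuuui in place — uuu uuu uuu uuu uuu uuu uuu uuu uuu uuu uuu uuu uuu ui — and concatenate.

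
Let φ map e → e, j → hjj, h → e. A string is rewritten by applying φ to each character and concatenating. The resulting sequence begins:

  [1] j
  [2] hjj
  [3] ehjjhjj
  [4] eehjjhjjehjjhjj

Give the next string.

eeehjjhjjehjjhjjeehjjhjjehjjhjj

φ(eehjjhjjehjjhjj) expands symbol-by-symbol to e e e hjj hjj e hjj hjj e e hjj hjj e hjj hjj; joining the 15 pieces gives the next term.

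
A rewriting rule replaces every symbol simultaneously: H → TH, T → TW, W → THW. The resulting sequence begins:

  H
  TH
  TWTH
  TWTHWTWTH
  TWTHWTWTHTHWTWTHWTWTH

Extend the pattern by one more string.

TWTHWTWTHTHWTWTHWTWTHTWTHTHWTWTHWTWTHTHWTWTHWTWTH

Replace each of the 21 characters of TWTHWTWTHTHWTWTHWTWTH in place — TW THW TW TH THW TW THW TW TH TW TH THW TW THW TW TH THW TW THW TW TH — and concatenate.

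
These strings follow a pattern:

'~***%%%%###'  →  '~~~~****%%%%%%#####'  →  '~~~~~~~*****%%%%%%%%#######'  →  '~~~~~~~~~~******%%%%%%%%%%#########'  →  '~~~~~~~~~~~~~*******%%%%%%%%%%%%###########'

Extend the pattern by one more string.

Reading off run lengths: ~ runs 1, 4, 7, 10, 13; * runs 3, 4, 5, 6, 7; % runs 4, 6, 8, 10, 12; # runs 3, 5, 7, 9, 11 — each is linear in n (n = 1, 2, …).
For the next term, n = 6, so the run lengths are 16, 8, 14, 13.

~~~~~~~~~~~~~~~~********%%%%%%%%%%%%%%#############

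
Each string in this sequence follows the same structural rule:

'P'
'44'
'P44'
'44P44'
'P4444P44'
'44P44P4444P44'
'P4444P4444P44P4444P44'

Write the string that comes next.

44P44P4444P44P4444P4444P44P4444P44

This is a Fibonacci-style word recurrence s(k) = s(k−2)·s(k−1): e.g. P·44 = P44.
Continuing: 44P44P4444P44 · P4444P4444P44P4444P44 gives term 8.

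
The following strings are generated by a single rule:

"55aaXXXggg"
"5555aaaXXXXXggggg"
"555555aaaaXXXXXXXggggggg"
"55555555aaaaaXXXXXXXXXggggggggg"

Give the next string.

Each string has the form 5^{2n} a^{n+1} X^{2n+1} g^{2n+1} (n = 1, 2, …).
For the next term, n = 5, so the run lengths are 10, 6, 11, 11.

5555555555aaaaaaXXXXXXXXXXXggggggggggg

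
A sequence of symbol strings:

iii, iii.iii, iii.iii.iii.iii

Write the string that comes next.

Each string is two copies of the previous one joined by '.'.
Doubling iii.iii.iii.iii with '.' between the halves:

iii.iii.iii.iii.iii.iii.iii.iii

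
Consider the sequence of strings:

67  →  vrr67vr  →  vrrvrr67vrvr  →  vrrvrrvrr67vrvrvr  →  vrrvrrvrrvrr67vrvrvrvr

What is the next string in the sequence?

vrrvrrvrrvrrvrr67vrvrvrvrvr

s(k+1) = vrr·s(k)·vr, so each term gains vrr as a prefix and vr as a suffix.
So the next term is vrr·vrrvrrvrrvrr67vrvrvrvr·vr.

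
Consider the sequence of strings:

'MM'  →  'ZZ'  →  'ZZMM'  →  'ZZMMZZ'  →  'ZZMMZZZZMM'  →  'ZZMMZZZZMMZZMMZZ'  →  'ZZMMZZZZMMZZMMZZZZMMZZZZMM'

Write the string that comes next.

ZZMMZZZZMMZZMMZZZZMMZZZZMMZZMMZZZZMMZZMMZZ

This is a Fibonacci-style word recurrence s(k) = s(k−1)·s(k−2): e.g. ZZ·MM = ZZMM.
Continuing: ZZMMZZZZMMZZMMZZZZMMZZZZMM · ZZMMZZZZMMZZMMZZ gives term 8.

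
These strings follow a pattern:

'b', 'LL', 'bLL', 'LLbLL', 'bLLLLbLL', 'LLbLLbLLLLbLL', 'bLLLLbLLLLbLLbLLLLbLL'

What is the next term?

LLbLLbLLLLbLLbLLLLbLLLLbLLbLLLLbLL

Each term (from the third on) is the two preceding terms concatenated in order: term 3 = b·LL = bLL.
Continuing: LLbLLbLLLLbLL · bLLLLbLLLLbLLbLLLLbLL gives term 8.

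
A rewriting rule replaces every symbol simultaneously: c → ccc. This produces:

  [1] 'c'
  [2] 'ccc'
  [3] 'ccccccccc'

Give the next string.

Rewriting each symbol of ccccccccc: c→ccc, c→ccc, c→ccc, c→ccc, c→ccc, c→ccc, c→ccc, c→ccc, c→ccc, which concatenates to ccc ccc ccc ccc ccc ccc ccc ccc ccc.

ccccccccccccccccccccccccccc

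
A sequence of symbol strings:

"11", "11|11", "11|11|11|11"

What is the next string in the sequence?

Every step duplicates the string with '|' between the halves.
Doubling 11|11|11|11 with '|' between the halves:

11|11|11|11|11|11|11|11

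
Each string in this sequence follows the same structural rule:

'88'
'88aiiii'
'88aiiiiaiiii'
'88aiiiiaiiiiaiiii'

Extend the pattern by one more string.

The strings grow by a fixed suffix aiiii each time.
So the next term is 88aiiiiaiiiiaiiii·aiiii.

88aiiiiaiiiiaiiiiaiiii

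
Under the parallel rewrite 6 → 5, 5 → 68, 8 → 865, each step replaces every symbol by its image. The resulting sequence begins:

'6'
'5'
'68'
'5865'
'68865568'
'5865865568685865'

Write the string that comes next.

68865568865568685865586568865568

Replace each of the 16 characters of 5865865568685865 in place — 68 865 5 68 865 5 68 68 5 865 5 865 68 865 5 68 — and concatenate.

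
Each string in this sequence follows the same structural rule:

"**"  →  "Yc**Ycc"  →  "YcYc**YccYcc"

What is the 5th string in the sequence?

YcYcYcYc**YccYccYccYcc

Every step adds Yc to the front and Ycc to the end of the previous string.
From YcYc**YccYcc, 2 further steps: YcYc**YccYcc → YcYcYc**YccYccYcc → (answer).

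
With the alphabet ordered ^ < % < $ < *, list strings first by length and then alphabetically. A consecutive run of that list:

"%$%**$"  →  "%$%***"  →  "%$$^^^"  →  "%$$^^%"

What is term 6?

Advancing 2 positions from %$$^^% through %$$^^% → %$$^^$ reaches term 6.

%$$^^*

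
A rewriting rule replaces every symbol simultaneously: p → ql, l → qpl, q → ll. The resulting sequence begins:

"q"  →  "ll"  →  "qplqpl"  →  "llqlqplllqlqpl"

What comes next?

φ(llqlqplllqlqpl) expands symbol-by-symbol to qpl qpl ll qpl ll ql qpl qpl qpl ll qpl ll ql qpl; joining the 14 pieces gives the next term.

qplqplllqplllqlqplqplqplllqplllqlqpl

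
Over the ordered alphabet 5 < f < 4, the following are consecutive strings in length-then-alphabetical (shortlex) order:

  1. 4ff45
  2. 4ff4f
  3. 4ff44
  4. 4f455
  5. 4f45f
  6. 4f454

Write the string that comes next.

Treat 4f454 as a base-3 numeral over the given alphabet and add one, carrying through any trailing 4's.

4f4f5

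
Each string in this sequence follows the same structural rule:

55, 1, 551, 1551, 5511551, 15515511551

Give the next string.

551155115515511551

This is a Fibonacci-style word recurrence s(k) = s(k−2)·s(k−1): e.g. 55·1 = 551.
Continuing: 5511551 · 15515511551 gives term 7.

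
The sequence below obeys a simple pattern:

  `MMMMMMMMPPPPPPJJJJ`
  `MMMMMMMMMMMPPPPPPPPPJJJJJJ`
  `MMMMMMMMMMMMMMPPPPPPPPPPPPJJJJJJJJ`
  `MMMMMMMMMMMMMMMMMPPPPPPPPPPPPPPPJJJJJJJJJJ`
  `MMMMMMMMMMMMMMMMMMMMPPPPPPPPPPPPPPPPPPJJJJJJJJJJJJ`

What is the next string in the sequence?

The n-th term is 3n+2 M's then 3n P's then 2n J's, where the shown terms are n = 2, 3, 4, 5, 6.
At n = 7 the blocks have lengths 23, 21, 14.

MMMMMMMMMMMMMMMMMMMMMMMPPPPPPPPPPPPPPPPPPPPPJJJJJJJJJJJJJJ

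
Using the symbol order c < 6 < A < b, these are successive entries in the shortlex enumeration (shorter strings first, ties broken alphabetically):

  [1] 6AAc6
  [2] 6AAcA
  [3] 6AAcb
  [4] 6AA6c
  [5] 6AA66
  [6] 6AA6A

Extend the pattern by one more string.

Find the rightmost character of 6AA6A below b, bump it to the next letter, and reset everything to its right to c.

6AA6b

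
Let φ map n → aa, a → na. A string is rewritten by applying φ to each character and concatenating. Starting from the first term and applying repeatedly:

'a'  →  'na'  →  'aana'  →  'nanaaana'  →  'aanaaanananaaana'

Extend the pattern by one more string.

Rewriting the 16 symbols of aanaaanananaaana one by one yields na na aa na na na aa na aa na aa na na na aa na; concatenated:

nanaaanananaaanaaanaaanananaaana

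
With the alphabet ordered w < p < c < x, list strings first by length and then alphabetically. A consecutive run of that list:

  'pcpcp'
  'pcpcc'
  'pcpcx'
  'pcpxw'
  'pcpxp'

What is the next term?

Treat pcpxp as a base-4 numeral over the given alphabet and add one, carrying through any trailing x's.

pcpxc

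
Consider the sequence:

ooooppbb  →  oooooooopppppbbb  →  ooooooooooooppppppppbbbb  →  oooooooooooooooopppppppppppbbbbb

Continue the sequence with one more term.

ooooooooooooooooooooppppppppppppppbbbbbb

The n-th term is 4n o's then 3n-1 p's then n+1 b's (n = 1, 2, …).
For the next term, n = 5, so the run lengths are 20, 14, 6.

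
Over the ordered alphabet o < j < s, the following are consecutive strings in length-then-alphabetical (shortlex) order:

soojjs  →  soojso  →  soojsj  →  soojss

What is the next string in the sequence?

soosoo

Treat soojss as a base-3 numeral over the given alphabet and add one, carrying through any trailing s's.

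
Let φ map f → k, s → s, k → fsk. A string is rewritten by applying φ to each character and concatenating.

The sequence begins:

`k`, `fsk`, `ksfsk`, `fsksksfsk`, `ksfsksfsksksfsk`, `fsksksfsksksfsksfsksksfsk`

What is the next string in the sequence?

ksfsksfsksksfsksfsksksfsksksfsksfsksksfsk

φ(fsksksfsksksfsksfsksksfsk) expands symbol-by-symbol to k s fsk s fsk s k s fsk s fsk s k s fsk s k s fsk s fsk s k s fsk; joining the 25 pieces gives the next term.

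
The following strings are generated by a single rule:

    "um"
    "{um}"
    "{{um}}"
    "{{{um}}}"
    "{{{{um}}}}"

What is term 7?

{{{{{{um}}}}}}

Each term wraps the previous one in { on the left and } on the right.
From {{{{um}}}}, 2 further steps: {{{{um}}}} → {{{{{um}}}}} → (answer).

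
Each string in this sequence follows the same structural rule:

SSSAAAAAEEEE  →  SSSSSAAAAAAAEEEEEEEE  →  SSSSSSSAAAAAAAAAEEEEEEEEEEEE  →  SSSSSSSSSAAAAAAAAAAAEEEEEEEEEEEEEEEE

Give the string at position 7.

SSSSSSSSSSSSSSSAAAAAAAAAAAAAAAAAEEEEEEEEEEEEEEEEEEEEEEEEEEEE

Term n consists of 2n+1 S's, followed by 2n+3 A's, followed by 4n E's (n = 1, 2, …).
Setting n = 7 gives 15, 17, 28 characters in each block.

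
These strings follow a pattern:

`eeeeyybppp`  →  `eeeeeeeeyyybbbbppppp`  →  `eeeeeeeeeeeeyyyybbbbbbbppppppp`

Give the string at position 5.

eeeeeeeeeeeeeeeeeeeeyyyyyybbbbbbbbbbbbbppppppppppp

The n-th term is 4n e's then n+1 y's then 3n-2 b's then 2n+1 p's (n = 1, 2, …).
Setting n = 5 gives 20, 6, 13, 11 characters in each block.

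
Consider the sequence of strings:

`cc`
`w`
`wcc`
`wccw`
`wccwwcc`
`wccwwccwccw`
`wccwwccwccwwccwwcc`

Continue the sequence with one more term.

From term 3 onward, concatenate the last term with the second-to-last: w·cc = wcc, wcc·w = wccw, …
The next term joins wccwwccwccwwccwwcc and wccwwccwccw.

wccwwccwccwwccwwccwccwwccwccw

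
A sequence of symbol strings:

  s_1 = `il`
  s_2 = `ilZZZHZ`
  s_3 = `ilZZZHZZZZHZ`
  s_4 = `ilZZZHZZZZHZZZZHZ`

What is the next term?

ilZZZHZZZZHZZZZHZZZZHZ

Every step adds ZZZHZ to the end: s(k+1) = s(k)·ZZZHZ.
One more step from ilZZZHZZZZHZZZZHZ gives the answer.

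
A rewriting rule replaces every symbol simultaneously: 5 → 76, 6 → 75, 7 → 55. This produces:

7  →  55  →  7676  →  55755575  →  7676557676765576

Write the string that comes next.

55755575767655755575557576765575

φ(7676557676765576) expands symbol-by-symbol to 55 75 55 75 76 76 55 75 55 75 55 75 76 76 55 75; joining the 16 pieces gives the next term.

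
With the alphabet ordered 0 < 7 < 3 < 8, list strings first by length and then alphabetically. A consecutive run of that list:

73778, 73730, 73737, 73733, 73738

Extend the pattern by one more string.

Find the rightmost character of 73738 below 8, bump it to the next letter, and reset everything to its right to 0.

73780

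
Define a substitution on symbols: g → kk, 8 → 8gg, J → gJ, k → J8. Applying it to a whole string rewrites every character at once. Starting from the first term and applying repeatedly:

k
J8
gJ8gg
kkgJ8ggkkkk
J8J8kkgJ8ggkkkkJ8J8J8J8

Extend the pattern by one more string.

gJ8gggJ8ggJ8J8kkgJ8ggkkkkJ8J8J8J8gJ8gggJ8gggJ8gggJ8gg

Replace each of the 23 characters of J8J8kkgJ8ggkkkkJ8J8J8J8 in place — gJ 8gg gJ 8gg J8 J8 kk gJ 8gg kk kk J8 J8 J8 J8 gJ 8gg gJ 8gg gJ 8gg gJ 8gg — and concatenate.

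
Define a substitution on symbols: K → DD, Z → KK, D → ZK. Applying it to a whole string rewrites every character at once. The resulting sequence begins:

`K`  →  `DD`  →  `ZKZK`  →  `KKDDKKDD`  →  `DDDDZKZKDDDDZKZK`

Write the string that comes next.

Rewriting the 16 symbols of DDDDZKZKDDDDZKZK one by one yields ZK ZK ZK ZK KK DD KK DD ZK ZK ZK ZK KK DD KK DD; concatenated:

ZKZKZKZKKKDDKKDDZKZKZKZKKKDDKKDD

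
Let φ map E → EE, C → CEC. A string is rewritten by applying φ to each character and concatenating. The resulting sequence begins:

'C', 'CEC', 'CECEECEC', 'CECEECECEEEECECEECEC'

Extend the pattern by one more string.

CECEECECEEEECECEECECEEEEEEEECECEECECEEEECECEECEC

φ(CECEECECEEEECECEECEC) expands symbol-by-symbol to CEC EE CEC EE EE CEC EE CEC EE EE EE EE CEC EE CEC EE EE CEC EE CEC; joining the 20 pieces gives the next term.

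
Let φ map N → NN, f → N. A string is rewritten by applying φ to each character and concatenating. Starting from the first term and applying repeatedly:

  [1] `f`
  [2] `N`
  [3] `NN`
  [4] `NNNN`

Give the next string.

Apply φ to NNNN symbol by symbol: N→NN, N→NN, N→NN, N→NN; joined: NN NN NN NN.

NNNNNNNN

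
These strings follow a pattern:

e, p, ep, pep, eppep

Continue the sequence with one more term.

Each term (from the third on) is the two preceding terms concatenated in order: term 3 = e·p = ep.
So term 6 is pep·eppep.

pepeppep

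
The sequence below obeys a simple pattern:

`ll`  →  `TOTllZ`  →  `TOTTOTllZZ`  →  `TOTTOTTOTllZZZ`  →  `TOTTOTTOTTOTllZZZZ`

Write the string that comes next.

Every step adds TOT to the front and Z to the end of the previous string.
One more step from TOTTOTTOTTOTllZZZZ gives the answer.

TOTTOTTOTTOTTOTllZZZZZ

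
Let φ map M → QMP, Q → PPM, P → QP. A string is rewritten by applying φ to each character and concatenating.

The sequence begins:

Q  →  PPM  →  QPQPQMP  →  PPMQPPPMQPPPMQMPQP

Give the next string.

Rewriting the 18 symbols of PPMQPPPMQPPPMQMPQP one by one yields QP QP QMP PPM QP QP QP QMP PPM QP QP QP QMP PPM QMP QP PPM QP; concatenated:

QPQPQMPPPMQPQPQPQMPPPMQPQPQPQMPPPMQMPQPPPMQP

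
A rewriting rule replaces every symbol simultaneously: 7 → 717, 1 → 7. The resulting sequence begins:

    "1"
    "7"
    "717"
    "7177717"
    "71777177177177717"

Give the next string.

Replace each of the 17 characters of 71777177177177717 in place — 717 7 717 717 717 7 717 717 7 717 717 7 717 717 717 7 717 — and concatenate.

71777177177177717717771771777177177177717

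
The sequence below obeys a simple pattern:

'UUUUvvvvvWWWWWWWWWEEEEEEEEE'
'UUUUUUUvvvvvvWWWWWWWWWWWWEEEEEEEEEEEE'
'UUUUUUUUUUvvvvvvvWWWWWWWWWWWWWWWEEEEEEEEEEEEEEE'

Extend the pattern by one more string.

Reading off run lengths: U runs 4, 7, 10; v runs 5, 6, 7; W runs 9, 12, 15; E runs 9, 12, 15 — each is linear in n, where the shown terms are n = 2, 3, 4.
At n = 5 the blocks have lengths 13, 8, 18, 18.

UUUUUUUUUUUUUvvvvvvvvWWWWWWWWWWWWWWWWWWEEEEEEEEEEEEEEEEEE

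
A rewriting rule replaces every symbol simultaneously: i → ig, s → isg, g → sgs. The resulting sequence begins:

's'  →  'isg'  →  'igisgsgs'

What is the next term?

igsgsigisgsgsisgsgsisg

Rewriting each symbol of igisgsgs: i→ig, g→sgs, i→ig, s→isg, g→sgs, s→isg, g→sgs, s→isg, which concatenates to ig sgs ig isg sgs isg sgs isg.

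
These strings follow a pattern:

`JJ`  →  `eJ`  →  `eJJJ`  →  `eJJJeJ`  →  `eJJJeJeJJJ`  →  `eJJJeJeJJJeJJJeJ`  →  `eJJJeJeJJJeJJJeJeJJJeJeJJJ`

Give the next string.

This is a Fibonacci-style word recurrence s(k) = s(k−1)·s(k−2): e.g. eJ·JJ = eJJJ.
The next term joins eJJJeJeJJJeJJJeJeJJJeJeJJJ and eJJJeJeJJJeJJJeJ.

eJJJeJeJJJeJJJeJeJJJeJeJJJeJJJeJeJJJeJJJeJ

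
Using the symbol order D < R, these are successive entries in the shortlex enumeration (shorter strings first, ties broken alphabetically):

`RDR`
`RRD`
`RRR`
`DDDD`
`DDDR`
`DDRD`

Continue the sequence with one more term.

DDRR

Treat DDRD as a base-2 numeral over the given alphabet and add one, carrying through any trailing R's.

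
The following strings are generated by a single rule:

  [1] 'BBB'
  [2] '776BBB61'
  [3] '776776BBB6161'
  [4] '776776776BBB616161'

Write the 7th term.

776776776776776776BBB616161616161

Every step adds 776 to the front and 61 to the end of the previous string.
From 776776776BBB616161, 3 further steps: 776776776BBB616161 → 776776776776BBB61616161 → 776776776776776BBB6161616161 → (answer).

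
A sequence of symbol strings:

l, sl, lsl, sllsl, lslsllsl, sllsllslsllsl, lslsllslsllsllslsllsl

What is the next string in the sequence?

sllsllslsllsllslsllslsllsllslsllsl

From term 3 onward, concatenate the second-to-last term with the last: l·sl = lsl, sl·lsl = sllsl, …
The next term joins sllsllslsllsl and lslsllslsllsllslsllsl.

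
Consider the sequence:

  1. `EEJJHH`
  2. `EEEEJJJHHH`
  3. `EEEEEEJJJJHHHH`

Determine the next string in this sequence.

Each string has the form E^{2n} J^{n+1} H^{n+1} (n = 1, 2, …).
For the next term, n = 4, so the run lengths are 8, 5, 5.

EEEEEEEEJJJJJHHHHH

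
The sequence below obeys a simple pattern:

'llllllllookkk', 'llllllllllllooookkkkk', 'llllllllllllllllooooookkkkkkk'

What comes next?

The n-th term is 4n l's then 2n-2 o's then 2n-1 k's, where the shown terms are n = 2, 3, 4.
For the next term, n = 5, so the run lengths are 20, 8, 9.

llllllllllllllllllllooooooookkkkkkkkk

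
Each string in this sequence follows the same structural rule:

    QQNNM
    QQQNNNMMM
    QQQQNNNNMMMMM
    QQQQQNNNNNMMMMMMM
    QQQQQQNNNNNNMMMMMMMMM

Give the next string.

QQQQQQQNNNNNNNMMMMMMMMMMM

Term n consists of n+1 Q's, followed by n+1 N's, followed by 2n-1 M's (n = 1, 2, …).
For the next term, n = 6, so the run lengths are 7, 7, 11.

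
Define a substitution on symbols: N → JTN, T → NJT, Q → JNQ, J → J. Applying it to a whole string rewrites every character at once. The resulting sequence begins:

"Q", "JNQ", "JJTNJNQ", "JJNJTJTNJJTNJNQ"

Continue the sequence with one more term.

Applying the rule to each of the 15 symbols of JJNJTJTNJJTNJNQ gives the pieces J J JTN J NJT J NJT JTN J J NJT JTN J JTN JNQ, which concatenate to the answer.

JJJTNJNJTJNJTJTNJJNJTJTNJJTNJNQ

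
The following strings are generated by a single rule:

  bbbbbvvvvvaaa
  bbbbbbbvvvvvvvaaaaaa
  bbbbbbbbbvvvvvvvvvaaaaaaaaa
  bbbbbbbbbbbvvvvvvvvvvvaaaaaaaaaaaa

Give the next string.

Term n consists of 2n+3 b's, followed by 2n+3 v's, followed by 3n a's (n = 1, 2, …).
For the next term, n = 5, so the run lengths are 13, 13, 15.

bbbbbbbbbbbbbvvvvvvvvvvvvvaaaaaaaaaaaaaaa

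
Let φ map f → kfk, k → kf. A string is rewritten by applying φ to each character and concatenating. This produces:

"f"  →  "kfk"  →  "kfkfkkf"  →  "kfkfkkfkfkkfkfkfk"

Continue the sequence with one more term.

kfkfkkfkfkkfkfkfkkfkfkkfkfkfkkfkfkkfkfkkf

φ(kfkfkkfkfkkfkfkfk) expands symbol-by-symbol to kf kfk kf kfk kf kf kfk kf kfk kf kf kfk kf kfk kf kfk kf; joining the 17 pieces gives the next term.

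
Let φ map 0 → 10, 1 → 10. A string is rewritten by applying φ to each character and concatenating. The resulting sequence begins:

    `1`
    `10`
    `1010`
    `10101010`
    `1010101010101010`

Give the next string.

Replace each of the 16 characters of 1010101010101010 in place — 10 10 10 10 10 10 10 10 10 10 10 10 10 10 10 10 — and concatenate.

10101010101010101010101010101010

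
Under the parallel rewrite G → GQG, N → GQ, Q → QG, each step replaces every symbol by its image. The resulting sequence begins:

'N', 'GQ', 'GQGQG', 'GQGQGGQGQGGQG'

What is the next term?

Rewriting the 13 symbols of GQGQGGQGQGGQG one by one yields GQG QG GQG QG GQG GQG QG GQG QG GQG GQG QG GQG; concatenated:

GQGQGGQGQGGQGGQGQGGQGQGGQGGQGQGGQG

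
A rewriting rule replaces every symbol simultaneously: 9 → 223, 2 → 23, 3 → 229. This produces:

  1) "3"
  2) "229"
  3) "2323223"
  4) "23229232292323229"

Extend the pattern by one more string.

23229232322323229232322323229232292323223

Applying the rule to each of the 17 symbols of 23229232292323229 gives the pieces 23 229 23 23 223 23 229 23 23 223 23 229 23 229 23 23 223, which concatenate to the answer.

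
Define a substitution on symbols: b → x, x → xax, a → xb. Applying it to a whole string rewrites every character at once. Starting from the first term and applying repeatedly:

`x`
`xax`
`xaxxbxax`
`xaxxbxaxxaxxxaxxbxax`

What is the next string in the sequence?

xaxxbxaxxaxxxaxxbxaxxaxxbxaxxaxxaxxbxaxxaxxxaxxbxax

Replace each of the 20 characters of xaxxbxaxxaxxxaxxbxax in place — xax xb xax xax x xax xb xax xax xb xax xax xax xb xax xax x xax xb xax — and concatenate.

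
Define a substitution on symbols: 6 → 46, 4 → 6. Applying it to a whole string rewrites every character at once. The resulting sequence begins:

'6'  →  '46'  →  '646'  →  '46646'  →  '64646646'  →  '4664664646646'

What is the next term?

Rewriting the 13 symbols of 4664664646646 one by one yields 6 46 46 6 46 46 6 46 6 46 46 6 46; concatenated:

646466464664664646646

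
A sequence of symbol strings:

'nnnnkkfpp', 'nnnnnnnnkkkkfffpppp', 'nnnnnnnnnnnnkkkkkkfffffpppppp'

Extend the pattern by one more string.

nnnnnnnnnnnnnnnnkkkkkkkkfffffffpppppppp

Each string has the form n^{4n} k^{2n} f^{2n-1} p^{2n} (n = 1, 2, …).
For the next term, n = 4, so the run lengths are 16, 8, 7, 8.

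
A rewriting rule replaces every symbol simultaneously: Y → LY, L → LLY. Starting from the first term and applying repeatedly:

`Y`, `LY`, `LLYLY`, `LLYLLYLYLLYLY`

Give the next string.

LLYLLYLYLLYLLYLYLLYLYLLYLLYLYLLYLY

φ(LLYLLYLYLLYLY) expands symbol-by-symbol to LLY LLY LY LLY LLY LY LLY LY LLY LLY LY LLY LY; joining the 13 pieces gives the next term.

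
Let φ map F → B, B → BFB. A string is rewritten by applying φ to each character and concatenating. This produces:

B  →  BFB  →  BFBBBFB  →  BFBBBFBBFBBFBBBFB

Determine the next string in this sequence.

φ(BFBBBFBBFBBFBBBFB) expands symbol-by-symbol to BFB B BFB BFB BFB B BFB BFB B BFB BFB B BFB BFB BFB B BFB; joining the 17 pieces gives the next term.

BFBBBFBBFBBFBBBFBBFBBBFBBFBBBFBBFBBFBBBFB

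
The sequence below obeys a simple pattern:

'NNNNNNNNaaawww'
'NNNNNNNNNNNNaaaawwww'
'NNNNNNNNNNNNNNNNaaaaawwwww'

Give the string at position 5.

NNNNNNNNNNNNNNNNNNNNNNNNaaaaaaawwwwwww

Reading off run lengths: N runs 8, 12, 16; a runs 3, 4, 5; w runs 3, 4, 5 — each is linear in n, where the shown terms are n = 2, 3, 4.
At n = 6 the blocks have lengths 24, 7, 7.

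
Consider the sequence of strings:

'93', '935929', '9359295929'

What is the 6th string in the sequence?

The strings grow by a fixed suffix 5929 each time.
From 9359295929, 3 further steps: 9359295929 → 93592959295929 → 935929592959295929 → (answer).

9359295929592959295929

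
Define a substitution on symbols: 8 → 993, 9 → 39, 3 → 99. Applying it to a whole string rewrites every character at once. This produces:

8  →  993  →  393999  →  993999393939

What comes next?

Rewriting each symbol of 993999393939: 9→39, 9→39, 3→99, 9→39, 9→39, 9→39, 3→99, 9→39, 3→99, 9→39, 3→99, 9→39, which concatenates to 39 39 99 39 39 39 99 39 99 39 99 39.

393999393939993999399939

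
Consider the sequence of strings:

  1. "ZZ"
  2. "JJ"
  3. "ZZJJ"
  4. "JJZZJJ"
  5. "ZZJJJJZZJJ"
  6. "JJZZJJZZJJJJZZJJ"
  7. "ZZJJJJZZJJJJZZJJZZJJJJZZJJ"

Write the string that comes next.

JJZZJJZZJJJJZZJJZZJJJJZZJJJJZZJJZZJJJJZZJJ

Each term (from the third on) is the two preceding terms concatenated in order: term 3 = ZZ·JJ = ZZJJ.
So term 8 is JJZZJJZZJJJJZZJJ·ZZJJJJZZJJJJZZJJZZJJJJZZJJ.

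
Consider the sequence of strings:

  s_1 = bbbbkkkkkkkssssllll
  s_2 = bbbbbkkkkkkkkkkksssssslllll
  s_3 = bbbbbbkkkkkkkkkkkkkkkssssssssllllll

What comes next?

bbbbbbbkkkkkkkkkkkkkkkkkkksssssssssslllllll

The n-th term is n+3 b's then 4n+3 k's then 2n+2 s's then n+3 l's (n = 1, 2, …).
At n = 4 the blocks have lengths 7, 19, 10, 7.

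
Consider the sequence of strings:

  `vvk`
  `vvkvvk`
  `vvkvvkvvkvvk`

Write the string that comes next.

s(k+1) = s(k)·s(k) — each term doubles the last.
Doubling vvkvvkvvkvvk:

vvkvvkvvkvvkvvkvvkvvkvvk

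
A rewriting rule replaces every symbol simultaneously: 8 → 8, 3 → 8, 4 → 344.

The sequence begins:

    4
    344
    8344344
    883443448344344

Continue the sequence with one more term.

Rewriting the 15 symbols of 883443448344344 one by one yields 8 8 8 344 344 8 344 344 8 8 344 344 8 344 344; concatenated:

8883443448344344883443448344344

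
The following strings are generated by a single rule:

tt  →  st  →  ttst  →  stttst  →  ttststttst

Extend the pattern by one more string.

Each term (from the third on) is the two preceding terms concatenated in order: term 3 = tt·st = ttst.
The next term joins stttst and ttststttst.

stttstttststttst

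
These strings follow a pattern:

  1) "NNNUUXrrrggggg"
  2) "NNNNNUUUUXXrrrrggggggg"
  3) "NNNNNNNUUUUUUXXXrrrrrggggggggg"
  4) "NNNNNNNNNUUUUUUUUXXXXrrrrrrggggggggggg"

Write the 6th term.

Each string has the form N^{2n+1} U^{2n} X^{n} r^{n+2} g^{2n+3} (n = 1, 2, …).
For term 6, n = 6, so the run lengths are 13, 12, 6, 8, 15.

NNNNNNNNNNNNNUUUUUUUUUUUUXXXXXXrrrrrrrrggggggggggggggg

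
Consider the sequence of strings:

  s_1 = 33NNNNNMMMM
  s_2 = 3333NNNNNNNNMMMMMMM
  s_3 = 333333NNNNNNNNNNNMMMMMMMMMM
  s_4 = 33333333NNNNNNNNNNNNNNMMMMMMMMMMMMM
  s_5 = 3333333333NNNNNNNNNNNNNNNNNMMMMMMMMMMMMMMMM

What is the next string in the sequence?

333333333333NNNNNNNNNNNNNNNNNNNNMMMMMMMMMMMMMMMMMMM

The n-th term is 2n 3's then 3n+2 N's then 3n+1 M's (n = 1, 2, …).
At n = 6 the blocks have lengths 12, 20, 19.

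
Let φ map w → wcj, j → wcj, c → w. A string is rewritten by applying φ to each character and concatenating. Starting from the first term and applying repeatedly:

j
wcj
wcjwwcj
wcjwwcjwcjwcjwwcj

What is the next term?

wcjwwcjwcjwcjwwcjwcjwwcjwcjwwcjwcjwcjwwcj

Replace each of the 17 characters of wcjwwcjwcjwcjwwcj in place — wcj w wcj wcj wcj w wcj wcj w wcj wcj w wcj wcj wcj w wcj — and concatenate.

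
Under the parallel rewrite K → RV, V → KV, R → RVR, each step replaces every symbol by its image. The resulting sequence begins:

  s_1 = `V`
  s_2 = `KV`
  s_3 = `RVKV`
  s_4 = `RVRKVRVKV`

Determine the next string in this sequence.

Rewriting each symbol of RVRKVRVKV: R→RVR, V→KV, R→RVR, K→RV, V→KV, R→RVR, V→KV, K→RV, V→KV, which concatenates to RVR KV RVR RV KV RVR KV RV KV.

RVRKVRVRRVKVRVRKVRVKV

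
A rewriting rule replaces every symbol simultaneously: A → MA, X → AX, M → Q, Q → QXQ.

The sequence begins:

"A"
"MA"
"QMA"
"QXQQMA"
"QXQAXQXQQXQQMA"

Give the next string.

φ(QXQAXQXQQXQQMA) expands symbol-by-symbol to QXQ AX QXQ MA AX QXQ AX QXQ QXQ AX QXQ QXQ Q MA; joining the 14 pieces gives the next term.

QXQAXQXQMAAXQXQAXQXQQXQAXQXQQXQQMA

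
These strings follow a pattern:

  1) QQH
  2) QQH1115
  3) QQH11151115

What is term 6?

QQH11151115111511151115

The strings grow by a fixed suffix 1115 each time.
From QQH11151115, 3 further steps: QQH11151115 → QQH111511151115 → QQH1115111511151115 → (answer).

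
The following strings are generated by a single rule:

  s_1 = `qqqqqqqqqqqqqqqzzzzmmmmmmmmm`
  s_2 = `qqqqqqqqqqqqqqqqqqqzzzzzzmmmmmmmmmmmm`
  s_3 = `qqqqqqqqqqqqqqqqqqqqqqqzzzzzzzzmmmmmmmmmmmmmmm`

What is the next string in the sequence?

qqqqqqqqqqqqqqqqqqqqqqqqqqqzzzzzzzzzzmmmmmmmmmmmmmmmmmm

Reading off run lengths: q runs 15, 19, 23; z runs 4, 6, 8; m runs 9, 12, 15 — each is linear in n, where the shown terms are n = 3, 4, 5.
For the next term, n = 6, so the run lengths are 27, 10, 18.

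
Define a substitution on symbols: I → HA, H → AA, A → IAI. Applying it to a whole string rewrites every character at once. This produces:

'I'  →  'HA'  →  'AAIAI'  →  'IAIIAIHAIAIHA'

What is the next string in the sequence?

φ(IAIIAIHAIAIHA) expands symbol-by-symbol to HA IAI HA HA IAI HA AA IAI HA IAI HA AA IAI; joining the 13 pieces gives the next term.

HAIAIHAHAIAIHAAAIAIHAIAIHAAAIAI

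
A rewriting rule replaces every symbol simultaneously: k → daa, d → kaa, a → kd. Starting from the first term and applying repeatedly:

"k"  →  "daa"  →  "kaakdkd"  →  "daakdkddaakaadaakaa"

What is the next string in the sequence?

kaakdkddaakaadaakaakaakdkddaakdkdkaakdkddaakdkd

Replace each of the 19 characters of daakdkddaakaadaakaa in place — kaa kd kd daa kaa daa kaa kaa kd kd daa kd kd kaa kd kd daa kd kd — and concatenate.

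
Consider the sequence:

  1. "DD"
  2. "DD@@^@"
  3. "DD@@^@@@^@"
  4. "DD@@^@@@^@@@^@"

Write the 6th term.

Every step adds @@^@ to the end: s(k+1) = s(k)·@@^@.
From DD@@^@@@^@@@^@, 2 further steps: DD@@^@@@^@@@^@ → DD@@^@@@^@@@^@@@^@ → (answer).

DD@@^@@@^@@@^@@@^@@@^@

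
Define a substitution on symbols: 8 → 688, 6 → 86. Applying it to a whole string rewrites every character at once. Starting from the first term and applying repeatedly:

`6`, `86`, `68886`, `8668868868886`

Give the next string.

6888686688688866886888668868868886

Applying the rule to each of the 13 symbols of 8668868868886 gives the pieces 688 86 86 688 688 86 688 688 86 688 688 688 86, which concatenate to the answer.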